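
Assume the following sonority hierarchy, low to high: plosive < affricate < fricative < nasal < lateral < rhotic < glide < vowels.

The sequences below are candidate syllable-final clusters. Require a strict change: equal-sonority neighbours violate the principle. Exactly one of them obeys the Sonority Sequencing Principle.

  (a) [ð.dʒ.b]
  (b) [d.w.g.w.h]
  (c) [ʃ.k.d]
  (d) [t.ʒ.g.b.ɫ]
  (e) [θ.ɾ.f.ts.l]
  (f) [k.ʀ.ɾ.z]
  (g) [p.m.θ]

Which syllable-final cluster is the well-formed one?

(a) [ð.dʒ.b]: profile 3-2-1 — obeys.
(b) [d.w.g.w.h]: profile 1-7-1-7-3 — violates.
(c) [ʃ.k.d]: profile 3-1-1 — violates.
(d) [t.ʒ.g.b.ɫ]: profile 1-3-1-1-5 — violates.
(e) [θ.ɾ.f.ts.l]: profile 3-6-3-2-5 — violates.
(f) [k.ʀ.ɾ.z]: profile 1-6-6-3 — violates.
(g) [p.m.θ]: profile 1-4-3 — violates.

a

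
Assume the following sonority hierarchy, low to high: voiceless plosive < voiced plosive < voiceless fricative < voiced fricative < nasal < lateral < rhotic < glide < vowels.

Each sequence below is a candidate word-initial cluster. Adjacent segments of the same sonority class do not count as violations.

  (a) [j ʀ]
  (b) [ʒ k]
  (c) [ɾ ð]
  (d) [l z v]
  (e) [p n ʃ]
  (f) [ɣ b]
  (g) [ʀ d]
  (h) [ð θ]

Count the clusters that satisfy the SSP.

(a) sonority 8-7: ill-formed.
(b) sonority 4-1: ill-formed.
(c) sonority 7-4: ill-formed.
(d) sonority 6-4-4: ill-formed.
(e) sonority 1-5-3: ill-formed.
(f) sonority 4-2: ill-formed.
(g) sonority 7-2: ill-formed.
(h) sonority 4-3: ill-formed.

0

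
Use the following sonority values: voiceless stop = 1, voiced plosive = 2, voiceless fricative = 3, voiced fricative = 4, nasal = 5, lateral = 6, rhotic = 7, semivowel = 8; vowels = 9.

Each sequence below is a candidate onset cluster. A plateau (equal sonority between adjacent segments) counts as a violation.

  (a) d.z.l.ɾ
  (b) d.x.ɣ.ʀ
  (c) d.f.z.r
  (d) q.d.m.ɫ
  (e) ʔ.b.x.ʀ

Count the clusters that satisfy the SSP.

5

(a) 2-4-6-7 → obeys
(b) 2-3-4-7 → obeys
(c) 2-3-4-7 → obeys
(d) 1-2-5-6 → obeys
(e) 1-2-3-7 → obeys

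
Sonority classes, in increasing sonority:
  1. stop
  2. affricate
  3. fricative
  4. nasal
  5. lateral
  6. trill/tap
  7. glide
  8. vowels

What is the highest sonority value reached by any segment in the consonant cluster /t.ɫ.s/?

/t/ is a stop (sonority 1).
/ɫ/ is a lateral (sonority 5).
/s/ is a fricative (sonority 3).
The maximum is 5.

5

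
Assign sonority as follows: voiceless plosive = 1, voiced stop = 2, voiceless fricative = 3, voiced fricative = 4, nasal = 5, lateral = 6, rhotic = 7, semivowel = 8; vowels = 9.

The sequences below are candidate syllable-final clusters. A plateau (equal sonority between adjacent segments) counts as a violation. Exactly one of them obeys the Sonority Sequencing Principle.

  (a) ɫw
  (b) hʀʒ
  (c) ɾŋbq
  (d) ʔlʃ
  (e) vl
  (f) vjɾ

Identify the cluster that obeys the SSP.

c

(a) 6-8 → violates
(b) 3-7-4 → violates
(c) 7-5-2-1 → obeys
(d) 1-6-3 → violates
(e) 4-6 → violates
(f) 4-8-7 → violates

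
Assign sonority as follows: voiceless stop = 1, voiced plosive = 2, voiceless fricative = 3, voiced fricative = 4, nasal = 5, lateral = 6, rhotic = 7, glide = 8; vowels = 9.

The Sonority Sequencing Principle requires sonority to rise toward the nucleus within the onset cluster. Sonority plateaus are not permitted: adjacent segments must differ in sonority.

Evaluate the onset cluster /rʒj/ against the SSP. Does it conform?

no

/r/ is a rhotic (sonority 7).
/ʒ/ is a voiced fricative (sonority 4).
/j/ is a glide (sonority 8).
The profile is 7-4-8. Between /r/ (7) and /ʒ/ (4) sonority does not rise, so the cluster violates the SSP.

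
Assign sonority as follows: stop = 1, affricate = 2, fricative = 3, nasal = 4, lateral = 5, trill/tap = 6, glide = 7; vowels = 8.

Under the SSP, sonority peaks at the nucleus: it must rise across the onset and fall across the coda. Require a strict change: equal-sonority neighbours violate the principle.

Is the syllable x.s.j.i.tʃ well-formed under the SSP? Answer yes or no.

no

Onset: /x/ is a fricative (sonority 3), /s/ is a fricative (sonority 3), /j/ is a glide (sonority 7); then the nucleus /i/ (sonority 8).
Onset profile 3-3-7-8 — does not strictly rise throughout.
Coda: /tʃ/ is an affricate (sonority 2).
Coda profile 8-2 — falls from the nucleus.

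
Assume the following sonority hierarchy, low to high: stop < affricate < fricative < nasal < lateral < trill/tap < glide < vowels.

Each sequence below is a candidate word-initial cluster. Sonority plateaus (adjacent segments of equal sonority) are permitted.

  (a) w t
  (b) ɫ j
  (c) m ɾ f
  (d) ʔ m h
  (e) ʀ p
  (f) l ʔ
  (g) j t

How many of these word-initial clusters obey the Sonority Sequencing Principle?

1

(a) w t: profile 7-1 — violates.
(b) ɫ j: profile 5-7 — obeys.
(c) m ɾ f: profile 4-6-3 — violates.
(d) ʔ m h: profile 1-4-3 — violates.
(e) ʀ p: profile 6-1 — violates.
(f) l ʔ: profile 5-1 — violates.
(g) j t: profile 7-1 — violates.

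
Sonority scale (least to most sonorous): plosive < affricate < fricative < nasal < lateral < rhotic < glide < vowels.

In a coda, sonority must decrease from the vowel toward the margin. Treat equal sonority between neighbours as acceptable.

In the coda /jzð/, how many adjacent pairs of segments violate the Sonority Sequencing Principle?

/j/ — glide, sonority 7.
/z/ — fricative, sonority 3.
/ð/ — fricative, sonority 3.
/j/→/z/: 7→3 (falls) — ok.
/z/→/ð/: 3→3 (plateau, allowed) — ok.

0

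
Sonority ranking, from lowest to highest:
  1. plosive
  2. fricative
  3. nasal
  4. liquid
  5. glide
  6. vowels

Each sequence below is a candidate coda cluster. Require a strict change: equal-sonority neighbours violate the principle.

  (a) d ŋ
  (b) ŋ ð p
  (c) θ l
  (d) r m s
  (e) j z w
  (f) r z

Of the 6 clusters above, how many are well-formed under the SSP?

3

(a) 1-3 → violates
(b) 3-2-1 → obeys
(c) 2-4 → violates
(d) 4-3-2 → obeys
(e) 5-2-5 → violates
(f) 4-2 → obeys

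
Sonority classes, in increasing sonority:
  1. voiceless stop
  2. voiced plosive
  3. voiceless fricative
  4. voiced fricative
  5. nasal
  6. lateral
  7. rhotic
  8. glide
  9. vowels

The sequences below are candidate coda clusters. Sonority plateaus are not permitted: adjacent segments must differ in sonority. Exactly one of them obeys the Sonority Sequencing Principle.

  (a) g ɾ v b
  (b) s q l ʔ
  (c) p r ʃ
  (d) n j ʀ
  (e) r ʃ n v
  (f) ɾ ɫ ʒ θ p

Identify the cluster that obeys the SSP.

(a) sonority 2-7-4-2: ill-formed.
(b) sonority 3-1-6-1: ill-formed.
(c) sonority 1-7-3: ill-formed.
(d) sonority 5-8-7: ill-formed.
(e) sonority 7-3-5-4: ill-formed.
(f) sonority 7-6-4-3-1: well-formed.

f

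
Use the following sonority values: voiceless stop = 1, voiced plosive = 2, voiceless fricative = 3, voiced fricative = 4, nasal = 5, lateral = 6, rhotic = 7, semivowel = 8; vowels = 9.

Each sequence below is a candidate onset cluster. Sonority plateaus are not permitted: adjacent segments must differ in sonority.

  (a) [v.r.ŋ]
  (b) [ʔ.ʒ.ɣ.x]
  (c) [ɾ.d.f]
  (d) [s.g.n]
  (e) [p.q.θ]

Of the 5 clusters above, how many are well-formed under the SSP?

(a) 4-7-5 → violates
(b) 1-4-4-3 → violates
(c) 7-2-3 → violates
(d) 3-2-5 → violates
(e) 1-1-3 → violates

0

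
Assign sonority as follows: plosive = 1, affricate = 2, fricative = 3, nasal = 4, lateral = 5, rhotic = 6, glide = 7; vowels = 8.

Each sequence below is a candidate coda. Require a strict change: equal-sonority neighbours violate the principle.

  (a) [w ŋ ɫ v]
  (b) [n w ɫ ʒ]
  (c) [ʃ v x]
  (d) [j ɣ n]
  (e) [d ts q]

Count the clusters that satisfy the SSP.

0

(a) [w ŋ ɫ v]: profile 7-4-5-3 — violates.
(b) [n w ɫ ʒ]: profile 4-7-5-3 — violates.
(c) [ʃ v x]: profile 3-3-3 — violates.
(d) [j ɣ n]: profile 7-3-4 — violates.
(e) [d ts q]: profile 1-2-1 — violates.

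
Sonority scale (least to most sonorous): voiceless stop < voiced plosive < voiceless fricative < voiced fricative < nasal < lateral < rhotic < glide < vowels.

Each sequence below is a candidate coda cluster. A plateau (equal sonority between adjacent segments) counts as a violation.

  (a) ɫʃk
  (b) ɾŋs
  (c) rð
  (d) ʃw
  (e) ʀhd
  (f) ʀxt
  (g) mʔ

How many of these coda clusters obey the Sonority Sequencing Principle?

6

(a) ɫʃk: profile 6-3-1 — obeys.
(b) ɾŋs: profile 7-5-3 — obeys.
(c) rð: profile 7-4 — obeys.
(d) ʃw: profile 3-8 — violates.
(e) ʀhd: profile 7-3-2 — obeys.
(f) ʀxt: profile 7-3-1 — obeys.
(g) mʔ: profile 5-1 — obeys.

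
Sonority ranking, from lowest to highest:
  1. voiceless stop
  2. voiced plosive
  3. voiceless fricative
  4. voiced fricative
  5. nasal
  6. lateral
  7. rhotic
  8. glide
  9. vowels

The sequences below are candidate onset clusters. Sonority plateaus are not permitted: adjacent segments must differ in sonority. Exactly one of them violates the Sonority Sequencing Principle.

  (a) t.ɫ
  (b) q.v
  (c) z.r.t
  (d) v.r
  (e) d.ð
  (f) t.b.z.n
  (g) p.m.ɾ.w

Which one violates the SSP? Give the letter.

c

(a) sonority 1-6: well-formed.
(b) sonority 1-4: well-formed.
(c) sonority 4-7-1: ill-formed.
(d) sonority 4-7: well-formed.
(e) sonority 2-4: well-formed.
(f) sonority 1-2-4-5: well-formed.
(g) sonority 1-5-7-8: well-formed.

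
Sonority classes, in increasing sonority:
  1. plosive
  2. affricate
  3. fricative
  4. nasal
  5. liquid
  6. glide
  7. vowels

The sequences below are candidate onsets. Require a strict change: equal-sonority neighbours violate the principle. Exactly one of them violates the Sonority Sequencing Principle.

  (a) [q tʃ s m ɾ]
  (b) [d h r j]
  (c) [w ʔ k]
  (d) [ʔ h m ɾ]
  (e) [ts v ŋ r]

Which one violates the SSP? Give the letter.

c

(a) 1-2-3-4-5 → obeys
(b) 1-3-5-6 → obeys
(c) 6-1-1 → violates
(d) 1-3-4-5 → obeys
(e) 2-3-4-5 → obeys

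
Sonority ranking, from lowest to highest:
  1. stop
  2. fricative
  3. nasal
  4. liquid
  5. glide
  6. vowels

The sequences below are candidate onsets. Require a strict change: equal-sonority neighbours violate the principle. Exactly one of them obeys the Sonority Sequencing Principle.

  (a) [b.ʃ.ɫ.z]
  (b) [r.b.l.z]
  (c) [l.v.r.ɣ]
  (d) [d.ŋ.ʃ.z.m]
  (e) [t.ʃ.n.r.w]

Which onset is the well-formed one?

e

(a) 1-2-4-2 → violates
(b) 4-1-4-2 → violates
(c) 4-2-4-2 → violates
(d) 1-3-2-2-3 → violates
(e) 1-2-3-4-5 → obeys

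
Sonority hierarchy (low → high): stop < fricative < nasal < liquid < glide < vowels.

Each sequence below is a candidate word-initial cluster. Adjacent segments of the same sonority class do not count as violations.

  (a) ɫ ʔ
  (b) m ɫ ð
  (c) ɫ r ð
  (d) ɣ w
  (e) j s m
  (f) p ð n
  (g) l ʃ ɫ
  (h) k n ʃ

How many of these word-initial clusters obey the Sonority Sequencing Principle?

2

(a) sonority 4-1: ill-formed.
(b) sonority 3-4-2: ill-formed.
(c) sonority 4-4-2: ill-formed.
(d) sonority 2-5: well-formed.
(e) sonority 5-2-3: ill-formed.
(f) sonority 1-2-3: well-formed.
(g) sonority 4-2-4: ill-formed.
(h) sonority 1-3-2: ill-formed.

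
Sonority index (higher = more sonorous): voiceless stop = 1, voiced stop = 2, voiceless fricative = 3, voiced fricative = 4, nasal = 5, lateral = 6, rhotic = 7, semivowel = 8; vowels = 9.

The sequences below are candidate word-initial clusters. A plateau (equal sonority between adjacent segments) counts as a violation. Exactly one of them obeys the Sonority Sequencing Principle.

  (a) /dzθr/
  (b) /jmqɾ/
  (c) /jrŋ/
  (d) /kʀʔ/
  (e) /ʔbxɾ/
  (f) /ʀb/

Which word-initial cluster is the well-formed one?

e

(a) sonority 2-4-3-7: ill-formed.
(b) sonority 8-5-1-7: ill-formed.
(c) sonority 8-7-5: ill-formed.
(d) sonority 1-7-1: ill-formed.
(e) sonority 1-2-3-7: well-formed.
(f) sonority 7-2: ill-formed.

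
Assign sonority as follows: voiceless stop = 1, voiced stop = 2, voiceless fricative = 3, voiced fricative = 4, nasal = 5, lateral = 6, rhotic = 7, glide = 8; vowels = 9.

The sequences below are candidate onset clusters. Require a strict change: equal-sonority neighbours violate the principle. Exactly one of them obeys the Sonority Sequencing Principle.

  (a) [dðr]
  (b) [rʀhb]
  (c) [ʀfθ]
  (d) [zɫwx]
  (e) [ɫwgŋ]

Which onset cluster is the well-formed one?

a

(a) 2-4-7 → obeys
(b) 7-7-3-2 → violates
(c) 7-3-3 → violates
(d) 4-6-8-3 → violates
(e) 6-8-2-5 → violates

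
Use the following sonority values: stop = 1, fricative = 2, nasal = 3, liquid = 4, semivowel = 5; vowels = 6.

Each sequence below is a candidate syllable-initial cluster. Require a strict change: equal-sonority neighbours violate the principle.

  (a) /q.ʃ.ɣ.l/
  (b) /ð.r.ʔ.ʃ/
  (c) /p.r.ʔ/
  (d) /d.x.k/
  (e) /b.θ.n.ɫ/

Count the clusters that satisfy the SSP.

1

(a) /q.ʃ.ɣ.l/: profile 1-2-2-4 — violates.
(b) /ð.r.ʔ.ʃ/: profile 2-4-1-2 — violates.
(c) /p.r.ʔ/: profile 1-4-1 — violates.
(d) /d.x.k/: profile 1-2-1 — violates.
(e) /b.θ.n.ɫ/: profile 1-2-3-4 — obeys.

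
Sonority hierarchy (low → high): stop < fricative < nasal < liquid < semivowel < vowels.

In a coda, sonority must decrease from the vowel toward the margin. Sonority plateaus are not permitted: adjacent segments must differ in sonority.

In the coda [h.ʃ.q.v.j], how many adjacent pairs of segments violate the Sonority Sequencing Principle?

3

/h/ — fricative, sonority 2.
/ʃ/ — fricative, sonority 2.
/q/ — stop, sonority 1.
/v/ — fricative, sonority 2.
/j/ — semivowel, sonority 5.
/h/→/ʃ/: 2→2 (plateau) — violation.
/ʃ/→/q/: 2→1 (falls) — ok.
/q/→/v/: 1→2 (does not fall) — violation.
/v/→/j/: 2→5 (does not fall) — violation.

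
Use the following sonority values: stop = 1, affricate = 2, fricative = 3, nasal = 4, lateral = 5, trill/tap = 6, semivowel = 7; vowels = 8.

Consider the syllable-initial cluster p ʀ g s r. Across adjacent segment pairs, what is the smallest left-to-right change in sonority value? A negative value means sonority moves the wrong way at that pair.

-5

/p/: stop = 1.
/ʀ/: trill/tap = 6.
/g/: stop = 1.
/s/: fricative = 3.
/r/: trill/tap = 6.
/p/→/ʀ/: change +5.
/ʀ/→/g/: change -5.
/g/→/s/: change +2.
/s/→/r/: change +3.
Minimum = -5.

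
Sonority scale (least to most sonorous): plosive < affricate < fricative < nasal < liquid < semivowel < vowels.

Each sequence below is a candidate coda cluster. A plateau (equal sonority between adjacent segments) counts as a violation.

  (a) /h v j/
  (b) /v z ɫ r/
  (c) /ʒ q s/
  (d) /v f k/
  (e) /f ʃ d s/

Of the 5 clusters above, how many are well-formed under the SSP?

(a) /h v j/: profile 3-3-6 — violates.
(b) /v z ɫ r/: profile 3-3-5-5 — violates.
(c) /ʒ q s/: profile 3-1-3 — violates.
(d) /v f k/: profile 3-3-1 — violates.
(e) /f ʃ d s/: profile 3-3-1-3 — violates.

0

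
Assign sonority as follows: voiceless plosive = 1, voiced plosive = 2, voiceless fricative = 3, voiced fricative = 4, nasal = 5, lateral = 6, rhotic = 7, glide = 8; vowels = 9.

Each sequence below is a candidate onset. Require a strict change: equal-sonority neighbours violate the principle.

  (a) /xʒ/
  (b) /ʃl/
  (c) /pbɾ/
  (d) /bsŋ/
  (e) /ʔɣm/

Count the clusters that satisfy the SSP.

(a) sonority 3-4: well-formed.
(b) sonority 3-6: well-formed.
(c) sonority 1-2-7: well-formed.
(d) sonority 2-3-5: well-formed.
(e) sonority 1-4-5: well-formed.

5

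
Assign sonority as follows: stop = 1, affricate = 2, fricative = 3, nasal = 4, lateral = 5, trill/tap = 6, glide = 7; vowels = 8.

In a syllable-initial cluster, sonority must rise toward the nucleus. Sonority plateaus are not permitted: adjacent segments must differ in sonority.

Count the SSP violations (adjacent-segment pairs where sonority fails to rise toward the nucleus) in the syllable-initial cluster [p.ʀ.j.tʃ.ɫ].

1

/p/ is a stop (sonority 1).
/ʀ/ is a trill/tap (sonority 6).
/j/ is a glide (sonority 7).
/tʃ/ is an affricate (sonority 2).
/ɫ/ is a lateral (sonority 5).
/p/→/ʀ/: 1→6 (rises) — ok.
/ʀ/→/j/: 6→7 (rises) — ok.
/j/→/tʃ/: 7→2 (does not rise) — violation.
/tʃ/→/ɫ/: 2→5 (rises) — ok.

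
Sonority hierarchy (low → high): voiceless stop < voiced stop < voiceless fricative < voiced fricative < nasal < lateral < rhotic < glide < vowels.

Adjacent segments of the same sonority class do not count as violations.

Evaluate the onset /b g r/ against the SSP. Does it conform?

yes

/b/ is a voiced stop (sonority 2).
/g/ is a voiced stop (sonority 2).
/r/ is a rhotic (sonority 7).
The profile 2-2-7 is non-decreasing (plateaus allowed), so the onset satisfies the SSP.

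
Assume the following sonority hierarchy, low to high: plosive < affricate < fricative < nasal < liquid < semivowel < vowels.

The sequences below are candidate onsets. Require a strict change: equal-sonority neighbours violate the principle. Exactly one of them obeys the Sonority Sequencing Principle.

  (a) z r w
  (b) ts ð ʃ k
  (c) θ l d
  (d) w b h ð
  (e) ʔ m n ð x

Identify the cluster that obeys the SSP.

a

(a) z r w: profile 3-5-6 — obeys.
(b) ts ð ʃ k: profile 2-3-3-1 — violates.
(c) θ l d: profile 3-5-1 — violates.
(d) w b h ð: profile 6-1-3-3 — violates.
(e) ʔ m n ð x: profile 1-4-4-3-3 — violates.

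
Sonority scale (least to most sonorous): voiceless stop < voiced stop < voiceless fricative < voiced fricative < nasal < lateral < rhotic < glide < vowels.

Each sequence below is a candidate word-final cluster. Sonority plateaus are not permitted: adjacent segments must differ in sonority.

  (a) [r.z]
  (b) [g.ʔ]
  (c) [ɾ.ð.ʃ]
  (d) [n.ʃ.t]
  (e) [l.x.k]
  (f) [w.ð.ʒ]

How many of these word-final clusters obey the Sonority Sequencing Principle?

(a) 7-4 → obeys
(b) 2-1 → obeys
(c) 7-4-3 → obeys
(d) 5-3-1 → obeys
(e) 6-3-1 → obeys
(f) 8-4-4 → violates

5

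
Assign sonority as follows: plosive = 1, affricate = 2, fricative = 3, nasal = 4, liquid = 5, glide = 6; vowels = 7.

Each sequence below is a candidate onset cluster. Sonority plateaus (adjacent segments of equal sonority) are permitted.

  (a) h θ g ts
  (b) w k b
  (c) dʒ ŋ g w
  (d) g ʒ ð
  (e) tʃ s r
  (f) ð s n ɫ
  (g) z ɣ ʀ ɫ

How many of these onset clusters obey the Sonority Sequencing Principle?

(a) h θ g ts: profile 3-3-1-2 — violates.
(b) w k b: profile 6-1-1 — violates.
(c) dʒ ŋ g w: profile 2-4-1-6 — violates.
(d) g ʒ ð: profile 1-3-3 — obeys.
(e) tʃ s r: profile 2-3-5 — obeys.
(f) ð s n ɫ: profile 3-3-4-5 — obeys.
(g) z ɣ ʀ ɫ: profile 3-3-5-5 — obeys.

4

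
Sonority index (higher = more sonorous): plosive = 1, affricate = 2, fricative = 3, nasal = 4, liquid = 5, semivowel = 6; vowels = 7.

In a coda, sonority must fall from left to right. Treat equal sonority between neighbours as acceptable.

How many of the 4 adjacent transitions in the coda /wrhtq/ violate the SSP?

/w/ — semivowel, sonority 6.
/r/ — liquid, sonority 5.
/h/ — fricative, sonority 3.
/t/ — plosive, sonority 1.
/q/ — plosive, sonority 1.
/w/→/r/: 6→5 (falls) — ok.
/r/→/h/: 5→3 (falls) — ok.
/h/→/t/: 3→1 (falls) — ok.
/t/→/q/: 1→1 (plateau, allowed) — ok.

0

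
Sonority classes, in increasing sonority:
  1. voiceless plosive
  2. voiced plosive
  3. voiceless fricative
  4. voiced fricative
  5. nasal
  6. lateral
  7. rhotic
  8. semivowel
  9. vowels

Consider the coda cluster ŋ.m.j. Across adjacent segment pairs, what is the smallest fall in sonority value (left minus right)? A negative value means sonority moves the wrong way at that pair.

-3

/ŋ/: nasal = 5.
/m/: nasal = 5.
/j/: semivowel = 8.
/ŋ/→/m/: change +0.
/m/→/j/: change -3.
Minimum = -3.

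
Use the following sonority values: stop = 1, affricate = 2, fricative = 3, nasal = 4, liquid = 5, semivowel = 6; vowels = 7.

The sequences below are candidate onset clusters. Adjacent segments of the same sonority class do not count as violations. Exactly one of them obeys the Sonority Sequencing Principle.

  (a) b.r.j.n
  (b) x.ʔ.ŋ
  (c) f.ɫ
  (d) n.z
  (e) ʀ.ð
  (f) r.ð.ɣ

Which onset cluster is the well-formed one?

(a) b.r.j.n: profile 1-5-6-4 — violates.
(b) x.ʔ.ŋ: profile 3-1-4 — violates.
(c) f.ɫ: profile 3-5 — obeys.
(d) n.z: profile 4-3 — violates.
(e) ʀ.ð: profile 5-3 — violates.
(f) r.ð.ɣ: profile 5-3-3 — violates.

c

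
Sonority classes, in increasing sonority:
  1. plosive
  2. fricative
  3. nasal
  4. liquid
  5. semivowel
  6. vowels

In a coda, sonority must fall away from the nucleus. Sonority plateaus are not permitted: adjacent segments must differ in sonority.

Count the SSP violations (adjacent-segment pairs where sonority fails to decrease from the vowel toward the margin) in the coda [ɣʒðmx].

3

/ɣ/: fricative = 2.
/ʒ/: fricative = 2.
/ð/: fricative = 2.
/m/: nasal = 3.
/x/: fricative = 2.
/ɣ/→/ʒ/: 2→2 (plateau) — violation.
/ʒ/→/ð/: 2→2 (plateau) — violation.
/ð/→/m/: 2→3 (does not fall) — violation.
/m/→/x/: 3→2 (falls) — ok.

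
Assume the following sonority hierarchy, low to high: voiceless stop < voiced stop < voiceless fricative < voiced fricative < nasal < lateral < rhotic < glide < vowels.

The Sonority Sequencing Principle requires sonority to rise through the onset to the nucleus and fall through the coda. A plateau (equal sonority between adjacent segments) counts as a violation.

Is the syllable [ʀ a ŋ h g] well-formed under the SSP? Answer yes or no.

yes

Onset: /ʀ/ is a rhotic (sonority 7); then the nucleus /a/ (sonority 9).
Onset profile 7-9 — rises to the nucleus.
Coda: /ŋ/ is a nasal (sonority 5), /h/ is a voiceless fricative (sonority 3), /g/ is a voiced stop (sonority 2).
Coda profile 9-5-3-2 — falls from the nucleus.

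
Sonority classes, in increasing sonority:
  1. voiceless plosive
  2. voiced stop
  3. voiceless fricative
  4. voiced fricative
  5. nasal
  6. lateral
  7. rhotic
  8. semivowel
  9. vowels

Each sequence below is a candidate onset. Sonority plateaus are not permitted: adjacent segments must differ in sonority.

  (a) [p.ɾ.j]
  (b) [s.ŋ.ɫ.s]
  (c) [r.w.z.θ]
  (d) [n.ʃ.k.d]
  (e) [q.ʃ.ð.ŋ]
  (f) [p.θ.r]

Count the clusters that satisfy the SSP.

3

(a) sonority 1-7-8: well-formed.
(b) sonority 3-5-6-3: ill-formed.
(c) sonority 7-8-4-3: ill-formed.
(d) sonority 5-3-1-2: ill-formed.
(e) sonority 1-3-4-5: well-formed.
(f) sonority 1-3-7: well-formed.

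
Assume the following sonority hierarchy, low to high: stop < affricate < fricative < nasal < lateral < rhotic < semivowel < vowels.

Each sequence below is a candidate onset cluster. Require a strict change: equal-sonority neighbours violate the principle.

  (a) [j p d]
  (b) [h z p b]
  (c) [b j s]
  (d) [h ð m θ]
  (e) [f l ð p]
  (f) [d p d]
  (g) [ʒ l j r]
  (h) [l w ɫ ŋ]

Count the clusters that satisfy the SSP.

(a) sonority 7-1-1: ill-formed.
(b) sonority 3-3-1-1: ill-formed.
(c) sonority 1-7-3: ill-formed.
(d) sonority 3-3-4-3: ill-formed.
(e) sonority 3-5-3-1: ill-formed.
(f) sonority 1-1-1: ill-formed.
(g) sonority 3-5-7-6: ill-formed.
(h) sonority 5-7-5-4: ill-formed.

0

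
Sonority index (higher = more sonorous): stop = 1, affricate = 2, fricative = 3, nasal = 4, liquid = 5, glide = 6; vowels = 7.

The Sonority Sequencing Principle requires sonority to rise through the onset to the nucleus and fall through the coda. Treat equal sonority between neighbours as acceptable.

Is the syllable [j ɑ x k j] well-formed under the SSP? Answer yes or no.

no

Onset: /j/ is a glide (sonority 6); then the nucleus /ɑ/ (sonority 7).
Onset profile 6-7 — rises to the nucleus.
Coda: /x/ is a fricative (sonority 3), /k/ is a stop (sonority 1), /j/ is a glide (sonority 6).
Coda profile 7-3-1-6 — does not fall throughout.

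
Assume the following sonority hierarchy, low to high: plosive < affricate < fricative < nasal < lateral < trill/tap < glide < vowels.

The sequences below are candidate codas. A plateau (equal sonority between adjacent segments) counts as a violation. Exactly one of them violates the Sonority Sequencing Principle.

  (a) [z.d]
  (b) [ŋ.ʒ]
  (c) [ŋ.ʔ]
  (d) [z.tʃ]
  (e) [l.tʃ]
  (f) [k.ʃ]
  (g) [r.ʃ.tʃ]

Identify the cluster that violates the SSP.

f

(a) [z.d]: profile 3-1 — obeys.
(b) [ŋ.ʒ]: profile 4-3 — obeys.
(c) [ŋ.ʔ]: profile 4-1 — obeys.
(d) [z.tʃ]: profile 3-2 — obeys.
(e) [l.tʃ]: profile 5-2 — obeys.
(f) [k.ʃ]: profile 1-3 — violates.
(g) [r.ʃ.tʃ]: profile 6-3-2 — obeys.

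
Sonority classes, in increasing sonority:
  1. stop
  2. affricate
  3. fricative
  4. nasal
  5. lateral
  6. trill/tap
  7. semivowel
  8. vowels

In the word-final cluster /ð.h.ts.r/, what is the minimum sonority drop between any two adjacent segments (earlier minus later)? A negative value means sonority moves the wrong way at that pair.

-4

/ð/ is a fricative (sonority 3).
/h/ is a fricative (sonority 3).
/ts/ is an affricate (sonority 2).
/r/ is a trill/tap (sonority 6).
/ð/→/h/: change +0.
/h/→/ts/: change +1.
/ts/→/r/: change -4.
Minimum = -4.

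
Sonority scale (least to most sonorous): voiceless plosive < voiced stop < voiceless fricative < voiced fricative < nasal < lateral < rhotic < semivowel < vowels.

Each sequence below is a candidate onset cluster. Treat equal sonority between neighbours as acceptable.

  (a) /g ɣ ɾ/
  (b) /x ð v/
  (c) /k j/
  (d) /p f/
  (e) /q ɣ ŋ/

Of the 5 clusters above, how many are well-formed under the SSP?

5

(a) /g ɣ ɾ/: profile 2-4-7 — obeys.
(b) /x ð v/: profile 3-4-4 — obeys.
(c) /k j/: profile 1-8 — obeys.
(d) /p f/: profile 1-3 — obeys.
(e) /q ɣ ŋ/: profile 1-4-5 — obeys.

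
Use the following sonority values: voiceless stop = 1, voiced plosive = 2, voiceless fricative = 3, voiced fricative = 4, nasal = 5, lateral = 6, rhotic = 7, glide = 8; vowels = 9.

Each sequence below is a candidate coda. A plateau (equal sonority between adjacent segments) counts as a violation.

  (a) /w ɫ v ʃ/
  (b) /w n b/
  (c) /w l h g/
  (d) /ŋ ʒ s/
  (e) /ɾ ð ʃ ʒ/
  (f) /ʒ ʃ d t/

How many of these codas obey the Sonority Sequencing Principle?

(a) sonority 8-6-4-3: well-formed.
(b) sonority 8-5-2: well-formed.
(c) sonority 8-6-3-2: well-formed.
(d) sonority 5-4-3: well-formed.
(e) sonority 7-4-3-4: ill-formed.
(f) sonority 4-3-2-1: well-formed.

5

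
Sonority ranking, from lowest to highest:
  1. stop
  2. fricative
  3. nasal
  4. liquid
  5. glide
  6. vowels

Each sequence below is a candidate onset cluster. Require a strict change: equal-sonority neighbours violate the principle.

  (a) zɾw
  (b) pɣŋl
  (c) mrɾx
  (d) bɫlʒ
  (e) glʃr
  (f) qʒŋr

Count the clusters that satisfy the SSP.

3

(a) 2-4-5 → obeys
(b) 1-2-3-4 → obeys
(c) 3-4-4-2 → violates
(d) 1-4-4-2 → violates
(e) 1-4-2-4 → violates
(f) 1-2-3-4 → obeys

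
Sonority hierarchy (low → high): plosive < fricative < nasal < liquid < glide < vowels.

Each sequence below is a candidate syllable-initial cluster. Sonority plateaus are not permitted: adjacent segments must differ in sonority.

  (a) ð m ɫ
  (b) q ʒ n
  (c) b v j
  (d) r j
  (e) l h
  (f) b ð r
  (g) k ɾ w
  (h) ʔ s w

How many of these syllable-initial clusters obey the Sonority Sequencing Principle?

7

(a) 2-3-4 → obeys
(b) 1-2-3 → obeys
(c) 1-2-5 → obeys
(d) 4-5 → obeys
(e) 4-2 → violates
(f) 1-2-4 → obeys
(g) 1-4-5 → obeys
(h) 1-2-5 → obeys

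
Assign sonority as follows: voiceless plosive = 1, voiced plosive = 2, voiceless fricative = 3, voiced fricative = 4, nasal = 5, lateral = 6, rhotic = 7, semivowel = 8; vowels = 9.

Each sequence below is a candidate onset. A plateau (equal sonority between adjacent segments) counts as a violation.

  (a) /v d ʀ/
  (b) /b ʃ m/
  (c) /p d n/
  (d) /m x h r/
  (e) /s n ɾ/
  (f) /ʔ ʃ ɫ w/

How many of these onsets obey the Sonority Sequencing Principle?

(a) 4-2-7 → violates
(b) 2-3-5 → obeys
(c) 1-2-5 → obeys
(d) 5-3-3-7 → violates
(e) 3-5-7 → obeys
(f) 1-3-6-8 → obeys

4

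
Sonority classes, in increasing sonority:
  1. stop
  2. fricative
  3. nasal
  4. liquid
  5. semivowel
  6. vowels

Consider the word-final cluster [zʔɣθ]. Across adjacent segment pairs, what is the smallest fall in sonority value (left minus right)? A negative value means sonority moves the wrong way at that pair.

-1

/z/ is a fricative (sonority 2).
/ʔ/ is a stop (sonority 1).
/ɣ/ is a fricative (sonority 2).
/θ/ is a fricative (sonority 2).
/z/→/ʔ/: change +1.
/ʔ/→/ɣ/: change -1.
/ɣ/→/θ/: change +0.
Minimum = -1.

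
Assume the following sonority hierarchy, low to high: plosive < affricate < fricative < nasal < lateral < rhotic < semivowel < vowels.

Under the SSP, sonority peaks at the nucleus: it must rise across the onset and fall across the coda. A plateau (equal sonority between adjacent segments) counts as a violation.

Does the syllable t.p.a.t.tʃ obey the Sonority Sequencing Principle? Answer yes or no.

no

Onset: /t/ is a plosive (sonority 1), /p/ is a plosive (sonority 1); then the nucleus /a/ (sonority 8).
Onset profile 1-1-8 — does not strictly rise throughout.
Coda: /t/ is a plosive (sonority 1), /tʃ/ is an affricate (sonority 2).
Coda profile 8-1-2 — does not strictly fall throughout.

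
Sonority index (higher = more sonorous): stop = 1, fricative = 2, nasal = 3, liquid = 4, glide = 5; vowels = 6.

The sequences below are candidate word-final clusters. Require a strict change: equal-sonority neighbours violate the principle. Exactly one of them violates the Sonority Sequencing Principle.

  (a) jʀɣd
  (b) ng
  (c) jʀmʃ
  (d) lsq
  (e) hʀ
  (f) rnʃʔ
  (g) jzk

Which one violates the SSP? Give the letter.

e

(a) 5-4-2-1 → obeys
(b) 3-1 → obeys
(c) 5-4-3-2 → obeys
(d) 4-2-1 → obeys
(e) 2-4 → violates
(f) 4-3-2-1 → obeys
(g) 5-2-1 → obeys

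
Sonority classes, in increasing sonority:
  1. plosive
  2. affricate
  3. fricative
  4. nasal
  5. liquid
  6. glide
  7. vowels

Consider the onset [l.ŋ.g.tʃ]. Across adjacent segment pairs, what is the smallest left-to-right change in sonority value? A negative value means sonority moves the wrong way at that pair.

-3

/l/: liquid = 5.
/ŋ/: nasal = 4.
/g/: plosive = 1.
/tʃ/: affricate = 2.
/l/→/ŋ/: change -1.
/ŋ/→/g/: change -3.
/g/→/tʃ/: change +1.
Minimum = -3.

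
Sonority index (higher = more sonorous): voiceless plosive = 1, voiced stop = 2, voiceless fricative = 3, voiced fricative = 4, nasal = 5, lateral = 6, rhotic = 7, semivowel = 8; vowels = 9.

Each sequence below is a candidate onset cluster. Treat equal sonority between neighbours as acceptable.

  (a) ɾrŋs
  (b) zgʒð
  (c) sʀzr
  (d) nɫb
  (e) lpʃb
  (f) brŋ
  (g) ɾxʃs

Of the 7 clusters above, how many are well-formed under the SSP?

0

(a) 7-7-5-3 → violates
(b) 4-2-4-4 → violates
(c) 3-7-4-7 → violates
(d) 5-6-2 → violates
(e) 6-1-3-2 → violates
(f) 2-7-5 → violates
(g) 7-3-3-3 → violates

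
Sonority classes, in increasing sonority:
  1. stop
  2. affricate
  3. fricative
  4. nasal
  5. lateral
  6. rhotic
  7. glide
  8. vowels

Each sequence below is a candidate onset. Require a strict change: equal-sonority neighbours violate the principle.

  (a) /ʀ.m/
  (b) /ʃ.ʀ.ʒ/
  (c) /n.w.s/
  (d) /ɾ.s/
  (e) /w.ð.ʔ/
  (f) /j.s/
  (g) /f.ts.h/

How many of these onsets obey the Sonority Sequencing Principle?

(a) sonority 6-4: ill-formed.
(b) sonority 3-6-3: ill-formed.
(c) sonority 4-7-3: ill-formed.
(d) sonority 6-3: ill-formed.
(e) sonority 7-3-1: ill-formed.
(f) sonority 7-3: ill-formed.
(g) sonority 3-2-3: ill-formed.

0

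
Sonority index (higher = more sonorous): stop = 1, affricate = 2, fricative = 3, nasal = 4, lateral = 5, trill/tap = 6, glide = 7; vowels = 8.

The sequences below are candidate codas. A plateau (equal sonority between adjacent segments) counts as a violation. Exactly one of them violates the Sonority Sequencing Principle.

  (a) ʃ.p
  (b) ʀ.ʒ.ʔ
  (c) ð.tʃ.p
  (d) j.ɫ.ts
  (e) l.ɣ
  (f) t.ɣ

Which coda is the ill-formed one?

f

(a) sonority 3-1: well-formed.
(b) sonority 6-3-1: well-formed.
(c) sonority 3-2-1: well-formed.
(d) sonority 7-5-2: well-formed.
(e) sonority 5-3: well-formed.
(f) sonority 1-3: ill-formed.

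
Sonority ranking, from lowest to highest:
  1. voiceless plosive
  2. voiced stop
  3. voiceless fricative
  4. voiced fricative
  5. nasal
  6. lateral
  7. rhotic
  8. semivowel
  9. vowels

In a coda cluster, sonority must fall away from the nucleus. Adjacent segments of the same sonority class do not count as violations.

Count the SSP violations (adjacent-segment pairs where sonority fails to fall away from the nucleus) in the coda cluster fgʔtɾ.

1

/f/ is a voiceless fricative (sonority 3).
/g/ is a voiced stop (sonority 2).
/ʔ/ is a voiceless plosive (sonority 1).
/t/ is a voiceless plosive (sonority 1).
/ɾ/ is a rhotic (sonority 7).
/f/→/g/: 3→2 (falls) — ok.
/g/→/ʔ/: 2→1 (falls) — ok.
/ʔ/→/t/: 1→1 (plateau, allowed) — ok.
/t/→/ɾ/: 1→7 (does not fall) — violation.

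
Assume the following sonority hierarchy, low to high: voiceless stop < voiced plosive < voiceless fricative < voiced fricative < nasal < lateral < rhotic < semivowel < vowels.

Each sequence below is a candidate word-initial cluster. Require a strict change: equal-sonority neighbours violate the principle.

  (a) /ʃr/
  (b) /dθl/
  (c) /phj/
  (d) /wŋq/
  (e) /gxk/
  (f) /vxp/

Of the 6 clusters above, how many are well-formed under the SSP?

3

(a) 3-7 → obeys
(b) 2-3-6 → obeys
(c) 1-3-8 → obeys
(d) 8-5-1 → violates
(e) 2-3-1 → violates
(f) 4-3-1 → violates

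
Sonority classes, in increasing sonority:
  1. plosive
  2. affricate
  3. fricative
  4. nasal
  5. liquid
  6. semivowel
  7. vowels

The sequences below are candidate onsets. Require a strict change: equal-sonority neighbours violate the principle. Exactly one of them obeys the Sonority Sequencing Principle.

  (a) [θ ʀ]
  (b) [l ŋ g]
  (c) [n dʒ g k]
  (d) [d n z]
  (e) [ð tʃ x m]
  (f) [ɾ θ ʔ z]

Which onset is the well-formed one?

a

(a) sonority 3-5: well-formed.
(b) sonority 5-4-1: ill-formed.
(c) sonority 4-2-1-1: ill-formed.
(d) sonority 1-4-3: ill-formed.
(e) sonority 3-2-3-4: ill-formed.
(f) sonority 5-3-1-3: ill-formed.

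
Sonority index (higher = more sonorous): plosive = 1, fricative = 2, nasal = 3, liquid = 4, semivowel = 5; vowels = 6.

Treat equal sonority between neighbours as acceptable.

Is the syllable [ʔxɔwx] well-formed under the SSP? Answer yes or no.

Onset: /ʔ/ is a plosive (sonority 1), /x/ is a fricative (sonority 2); then the nucleus /ɔ/ (sonority 6).
Onset profile 1-2-6 — rises to the nucleus.
Coda: /w/ is a semivowel (sonority 5), /x/ is a fricative (sonority 2).
Coda profile 6-5-2 — falls from the nucleus.

yes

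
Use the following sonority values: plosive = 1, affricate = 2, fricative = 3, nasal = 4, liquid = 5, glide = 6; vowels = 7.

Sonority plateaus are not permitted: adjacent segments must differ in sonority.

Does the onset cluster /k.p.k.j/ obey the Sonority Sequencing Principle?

no

/k/ — plosive, sonority 1.
/p/ — plosive, sonority 1.
/k/ — plosive, sonority 1.
/j/ — glide, sonority 6.
The profile is 1-1-1-6. Between /k/ (1) and /p/ (1) sonority does not rise, so the cluster violates the SSP.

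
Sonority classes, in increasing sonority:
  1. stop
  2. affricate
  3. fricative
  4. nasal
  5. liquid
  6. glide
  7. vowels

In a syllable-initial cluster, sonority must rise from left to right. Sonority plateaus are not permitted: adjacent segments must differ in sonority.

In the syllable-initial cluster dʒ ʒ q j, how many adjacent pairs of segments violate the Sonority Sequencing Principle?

1

/dʒ/: affricate = 2.
/ʒ/: fricative = 3.
/q/: stop = 1.
/j/: glide = 6.
/dʒ/→/ʒ/: 2→3 (rises) — ok.
/ʒ/→/q/: 3→1 (does not rise) — violation.
/q/→/j/: 1→6 (rises) — ok.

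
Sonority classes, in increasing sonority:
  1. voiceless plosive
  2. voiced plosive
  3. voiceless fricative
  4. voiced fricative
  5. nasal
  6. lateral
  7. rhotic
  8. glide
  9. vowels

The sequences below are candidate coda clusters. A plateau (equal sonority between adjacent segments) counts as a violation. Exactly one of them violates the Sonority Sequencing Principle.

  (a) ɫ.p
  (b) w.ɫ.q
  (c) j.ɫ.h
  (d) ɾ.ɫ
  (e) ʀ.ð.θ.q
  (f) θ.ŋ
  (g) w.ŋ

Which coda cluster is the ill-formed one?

(a) ɫ.p: profile 6-1 — obeys.
(b) w.ɫ.q: profile 8-6-1 — obeys.
(c) j.ɫ.h: profile 8-6-3 — obeys.
(d) ɾ.ɫ: profile 7-6 — obeys.
(e) ʀ.ð.θ.q: profile 7-4-3-1 — obeys.
(f) θ.ŋ: profile 3-5 — violates.
(g) w.ŋ: profile 8-5 — obeys.

f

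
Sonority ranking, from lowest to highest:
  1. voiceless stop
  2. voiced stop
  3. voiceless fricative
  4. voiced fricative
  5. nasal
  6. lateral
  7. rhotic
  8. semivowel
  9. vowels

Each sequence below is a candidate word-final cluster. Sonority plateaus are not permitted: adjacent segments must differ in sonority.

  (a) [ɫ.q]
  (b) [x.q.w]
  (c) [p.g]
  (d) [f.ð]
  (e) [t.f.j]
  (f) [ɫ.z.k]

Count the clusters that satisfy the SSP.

2

(a) [ɫ.q]: profile 6-1 — obeys.
(b) [x.q.w]: profile 3-1-8 — violates.
(c) [p.g]: profile 1-2 — violates.
(d) [f.ð]: profile 3-4 — violates.
(e) [t.f.j]: profile 1-3-8 — violates.
(f) [ɫ.z.k]: profile 6-4-1 — obeys.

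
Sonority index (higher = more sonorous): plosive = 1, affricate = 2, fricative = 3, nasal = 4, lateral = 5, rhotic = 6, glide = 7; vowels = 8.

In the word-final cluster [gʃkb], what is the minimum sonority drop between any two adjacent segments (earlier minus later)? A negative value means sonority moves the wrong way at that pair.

/g/ — plosive, sonority 1.
/ʃ/ — fricative, sonority 3.
/k/ — plosive, sonority 1.
/b/ — plosive, sonority 1.
/g/→/ʃ/: change -2.
/ʃ/→/k/: change +2.
/k/→/b/: change +0.
Minimum = -2.

-2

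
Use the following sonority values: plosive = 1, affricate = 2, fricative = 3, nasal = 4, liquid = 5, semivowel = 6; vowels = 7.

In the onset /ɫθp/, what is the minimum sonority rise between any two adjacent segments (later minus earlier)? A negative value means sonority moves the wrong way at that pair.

/ɫ/: liquid = 5.
/θ/: fricative = 3.
/p/: plosive = 1.
/ɫ/→/θ/: change -2.
/θ/→/p/: change -2.
Minimum = -2.

-2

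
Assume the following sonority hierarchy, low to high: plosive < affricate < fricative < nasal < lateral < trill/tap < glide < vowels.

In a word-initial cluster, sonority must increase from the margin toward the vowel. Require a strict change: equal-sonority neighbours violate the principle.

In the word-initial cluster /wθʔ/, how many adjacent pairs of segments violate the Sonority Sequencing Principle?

2

/w/: glide = 7.
/θ/: fricative = 3.
/ʔ/: plosive = 1.
/w/→/θ/: 7→3 (does not rise) — violation.
/θ/→/ʔ/: 3→1 (does not rise) — violation.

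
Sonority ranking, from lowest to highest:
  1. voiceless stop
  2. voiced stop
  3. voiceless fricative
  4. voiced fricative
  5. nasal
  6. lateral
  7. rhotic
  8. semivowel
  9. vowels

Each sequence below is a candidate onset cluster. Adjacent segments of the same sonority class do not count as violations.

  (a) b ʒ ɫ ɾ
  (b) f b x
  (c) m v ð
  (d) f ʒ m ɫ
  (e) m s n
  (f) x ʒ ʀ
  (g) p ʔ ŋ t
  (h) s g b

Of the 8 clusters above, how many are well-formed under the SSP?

(a) sonority 2-4-6-7: well-formed.
(b) sonority 3-2-3: ill-formed.
(c) sonority 5-4-4: ill-formed.
(d) sonority 3-4-5-6: well-formed.
(e) sonority 5-3-5: ill-formed.
(f) sonority 3-4-7: well-formed.
(g) sonority 1-1-5-1: ill-formed.
(h) sonority 3-2-2: ill-formed.

3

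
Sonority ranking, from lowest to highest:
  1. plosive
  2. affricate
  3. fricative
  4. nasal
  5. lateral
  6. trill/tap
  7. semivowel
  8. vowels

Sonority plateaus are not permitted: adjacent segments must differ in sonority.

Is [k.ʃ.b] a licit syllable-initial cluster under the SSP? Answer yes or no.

no

/k/: plosive = 1.
/ʃ/: fricative = 3.
/b/: plosive = 1.
The profile is 1-3-1. Between /ʃ/ (3) and /b/ (1) sonority does not rise, so the cluster violates the SSP.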